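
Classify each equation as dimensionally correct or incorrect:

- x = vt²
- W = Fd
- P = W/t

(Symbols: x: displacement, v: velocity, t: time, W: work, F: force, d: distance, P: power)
Dimensionally correct: W = Fd, P = W/t
Dimensionally incorrect: x = vt²
Ordered (correct first, then incorrect): W = Fd, P = W/t, x = vt²

- x = vt²: LHS [L], RHS [L T] → incorrect ✗
- W = Fd: LHS [L^2 M T^-2], RHS [L^2 M T^-2] → correct ✓
- P = W/t: LHS [L^2 M T^-3], RHS [L^2 M T^-3] → correct ✓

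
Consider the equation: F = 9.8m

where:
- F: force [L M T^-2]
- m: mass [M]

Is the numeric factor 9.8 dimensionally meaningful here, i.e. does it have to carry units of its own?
Yes

F has dimensions [L M T^-2], while m alone has dimensions [M]. For the equation to balance, the factor 9.8 must carry dimensions [L T^-2] — it is a dimensional constant (a numerical value of a physical quantity with its units suppressed), not a pure number.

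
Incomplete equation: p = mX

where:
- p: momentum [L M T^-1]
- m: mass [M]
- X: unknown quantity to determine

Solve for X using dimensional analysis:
X = v (velocity), dimensions [L T^-1]

p has dimensions [L M T^-1]; the rest of the RHS (m) has dimensions [M].
So X must have dimensions [L T^-1] — X = v (velocity).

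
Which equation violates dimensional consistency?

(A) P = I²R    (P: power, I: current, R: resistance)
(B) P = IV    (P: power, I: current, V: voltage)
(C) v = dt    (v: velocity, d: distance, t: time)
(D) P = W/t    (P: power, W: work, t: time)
(C) v = dt

The equation (C) v = dt is dimensionally incorrect.

LHS (v): [L T^-1]
RHS (dt): [L T] ✗

The dimensions do not match. The other three equations balance.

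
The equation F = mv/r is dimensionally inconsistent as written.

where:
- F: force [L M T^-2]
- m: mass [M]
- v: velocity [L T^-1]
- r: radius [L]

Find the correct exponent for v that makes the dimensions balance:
The exponent of v should be 2: F = mv^2/r

The LHS F has dimensions [L M T^-2]; v has dimensions [L T^-1].
As written, the RHS mv/r (exponent 1 on v) has dimensions [M T^-1], which does not match.
With exponent 2, the RHS mv^2/r has dimensions [L M T^-2], matching the LHS.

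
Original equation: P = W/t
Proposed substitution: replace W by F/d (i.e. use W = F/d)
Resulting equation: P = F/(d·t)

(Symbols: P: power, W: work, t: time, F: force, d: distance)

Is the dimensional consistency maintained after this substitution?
No

[W] = [L^2 M T^-2] and [F/d] = [M T^-2]. These differ, so the substitution replaces a quantity by one of different dimensions and the result P = F/(d·t) has LHS [L^2 M T^-3] vs RHS [M T^-3] — inconsistent.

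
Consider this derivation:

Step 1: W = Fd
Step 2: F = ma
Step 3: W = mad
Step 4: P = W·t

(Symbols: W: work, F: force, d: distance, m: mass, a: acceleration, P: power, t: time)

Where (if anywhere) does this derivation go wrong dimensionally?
Step 4

Step 1: W = Fd → LHS [L^2 M T^-2], RHS [L^2 M T^-2] ✓
Step 2: F = ma → LHS [L M T^-2], RHS [L M T^-2] ✓
Step 3: W = mad → LHS [L^2 M T^-2], RHS [L^2 M T^-2] ✓
Step 4: P = W·t → LHS [L^2 M T^-3], RHS [L^2 M T^-1] ✗

The first dimensional inconsistency appears in step 4: P = W·t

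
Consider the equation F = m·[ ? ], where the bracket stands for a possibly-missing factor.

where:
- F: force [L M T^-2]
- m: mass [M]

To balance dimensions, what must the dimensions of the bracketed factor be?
[L T^-2] — acceleration (e.g. a)

F has dimensions [L M T^-2]; m has dimensions [M].
The bracketed factor must supply [L M T^-2] / [M] = [L T^-2].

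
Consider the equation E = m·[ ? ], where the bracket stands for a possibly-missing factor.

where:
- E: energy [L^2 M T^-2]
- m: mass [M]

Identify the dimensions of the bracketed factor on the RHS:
[L^2 T^-2] — velocity squared (e.g. v²)

E has dimensions [L^2 M T^-2]; m has dimensions [M].
The bracketed factor must supply [L^2 M T^-2] / [M] = [L^2 T^-2].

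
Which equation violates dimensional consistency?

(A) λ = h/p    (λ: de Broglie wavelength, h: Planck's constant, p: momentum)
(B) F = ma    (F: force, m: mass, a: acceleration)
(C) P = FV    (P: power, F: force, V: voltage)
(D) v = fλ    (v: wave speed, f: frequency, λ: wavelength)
(C) P = FV

The equation (C) P = FV is dimensionally incorrect.

LHS (P): [L^2 M T^-3]
RHS (FV): [I^-1 L^3 M^2 T^-5] ✗

The dimensions do not match. The other three equations balance.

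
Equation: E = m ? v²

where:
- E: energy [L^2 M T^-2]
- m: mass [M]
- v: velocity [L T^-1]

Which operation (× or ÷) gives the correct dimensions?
multiplication (×): E = m × v²

E [L^2 M T^-2]; m [M]; v² [L^2 T^-2].
m × v² → [L^2 M T^-2] ✓
m ÷ v² → [L^-2 M T^2] ✗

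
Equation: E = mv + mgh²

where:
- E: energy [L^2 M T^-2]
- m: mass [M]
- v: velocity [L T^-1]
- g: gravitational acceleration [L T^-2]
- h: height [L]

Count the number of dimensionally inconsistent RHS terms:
2

LHS E: [L^2 M T^-2]
- mv: [L M T^-1] ✗
- mgh²: [L^3 M T^-2] ✗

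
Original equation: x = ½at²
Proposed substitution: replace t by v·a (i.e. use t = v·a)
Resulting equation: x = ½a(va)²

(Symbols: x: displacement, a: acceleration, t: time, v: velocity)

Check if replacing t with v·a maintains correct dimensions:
No

[t] = [T] and [v·a] = [L^2 T^-3]. These differ, so the substitution replaces a quantity by one of different dimensions and the result x = ½a(va)² has LHS [L] vs RHS [L^5 T^-8] — inconsistent.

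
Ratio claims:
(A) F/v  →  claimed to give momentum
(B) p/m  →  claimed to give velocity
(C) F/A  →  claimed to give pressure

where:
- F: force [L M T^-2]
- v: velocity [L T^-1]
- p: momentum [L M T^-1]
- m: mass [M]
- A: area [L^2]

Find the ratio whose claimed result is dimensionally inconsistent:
(A) F/v does not give momentum

(A) F/v: [M T^-1] ≠ momentum [L M T^-1] ✗
(B) p/m: [L T^-1] = velocity [L T^-1] ✓
(C) F/A: [L^-1 M T^-2] = pressure [L^-1 M T^-2] ✓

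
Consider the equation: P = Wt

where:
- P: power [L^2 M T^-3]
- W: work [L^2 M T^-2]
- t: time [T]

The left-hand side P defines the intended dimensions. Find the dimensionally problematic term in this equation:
The right-hand side term Wt

P has dimensions [L^2 M T^-3], but Wt has dimensions [L^2 M T^-1], so the term Wt is dimensionally wrong for P.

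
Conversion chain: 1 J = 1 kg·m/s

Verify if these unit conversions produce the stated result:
The chain is incorrect (it contains an error).

Incorrect: Joule is kg·m²/s², not kg·m/s (that is momentum)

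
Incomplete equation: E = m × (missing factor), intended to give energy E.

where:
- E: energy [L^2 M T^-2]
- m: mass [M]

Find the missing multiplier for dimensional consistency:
v² (velocity squared), dimensions [L^2 T^-2]

E has dimensions [L^2 M T^-2] and m has dimensions [M].
The missing factor must have dimensions [L^2 M T^-2] / [M] = [L^2 T^-2], i.e. velocity squared (v²).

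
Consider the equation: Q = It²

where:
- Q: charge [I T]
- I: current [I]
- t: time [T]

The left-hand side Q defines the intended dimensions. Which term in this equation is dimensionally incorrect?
The right-hand side term It²

Q has dimensions [I T], but It² has dimensions [I T^2], so the term It² is dimensionally wrong for Q.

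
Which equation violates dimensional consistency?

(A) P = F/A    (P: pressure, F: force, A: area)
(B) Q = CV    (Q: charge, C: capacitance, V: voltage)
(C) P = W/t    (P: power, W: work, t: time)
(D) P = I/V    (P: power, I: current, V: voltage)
(D) P = I/V

The equation (D) P = I/V is dimensionally incorrect.

LHS (P): [L^2 M T^-3]
RHS (I/V): [I^2 L^-2 M^-1 T^3] ✗

The dimensions do not match. The other three equations balance.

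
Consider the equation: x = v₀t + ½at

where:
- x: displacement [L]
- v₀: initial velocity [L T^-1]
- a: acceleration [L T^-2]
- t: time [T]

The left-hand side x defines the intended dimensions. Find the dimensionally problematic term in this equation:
The term ½at

Checking each RHS term against the LHS:
- v₀t: [L] — matches x [L] ✓
- ½at: [L T^-1] — does NOT match x [L] ✗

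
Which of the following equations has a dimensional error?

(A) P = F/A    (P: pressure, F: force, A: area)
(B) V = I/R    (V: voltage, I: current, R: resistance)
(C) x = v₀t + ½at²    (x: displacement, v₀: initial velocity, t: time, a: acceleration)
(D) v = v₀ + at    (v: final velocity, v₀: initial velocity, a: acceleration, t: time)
(B) V = I/R

The equation (B) V = I/R is dimensionally incorrect.

LHS (V): [I^-1 L^2 M T^-3]
RHS (I/R): [I^3 L^-2 M^-1 T^3] ✗

The dimensions do not match. The other three equations balance.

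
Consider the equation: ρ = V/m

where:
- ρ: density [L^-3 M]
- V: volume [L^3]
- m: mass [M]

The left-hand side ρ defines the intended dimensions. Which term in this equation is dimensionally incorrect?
The right-hand side term V/m

ρ has dimensions [L^-3 M], but V/m has dimensions [L^3 M^-1], so the term V/m is dimensionally wrong for ρ.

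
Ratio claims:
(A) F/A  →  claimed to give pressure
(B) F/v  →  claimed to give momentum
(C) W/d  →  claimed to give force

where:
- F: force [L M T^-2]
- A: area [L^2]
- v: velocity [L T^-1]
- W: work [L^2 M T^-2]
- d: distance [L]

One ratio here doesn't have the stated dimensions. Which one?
(B) F/v does not give momentum

(A) F/A: [L^-1 M T^-2] = pressure [L^-1 M T^-2] ✓
(B) F/v: [M T^-1] ≠ momentum [L M T^-1] ✗
(C) W/d: [L M T^-2] = force [L M T^-2] ✓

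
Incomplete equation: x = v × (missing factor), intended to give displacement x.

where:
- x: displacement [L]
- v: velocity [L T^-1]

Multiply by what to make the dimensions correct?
t (time), dimensions [T]

x has dimensions [L] and v has dimensions [L T^-1].
The missing factor must have dimensions [L] / [L T^-1] = [T], i.e. time (t).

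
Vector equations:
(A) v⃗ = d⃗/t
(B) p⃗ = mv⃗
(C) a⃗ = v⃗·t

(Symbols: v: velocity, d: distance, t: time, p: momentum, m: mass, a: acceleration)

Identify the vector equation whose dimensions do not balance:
(C) a⃗ = v⃗·t

(A) v⃗ = d⃗/t: LHS [L T^-1], RHS [L T^-1] ✓ — displacement (vector) divided by time (scalar)
(B) p⃗ = mv⃗: LHS [L M T^-1], RHS [L M T^-1] ✓ — mass (scalar) times velocity (vector)
(C) a⃗ = v⃗·t: LHS [L T^-2], RHS [L] ✗ — acceleration is velocity per time; should be v⃗/t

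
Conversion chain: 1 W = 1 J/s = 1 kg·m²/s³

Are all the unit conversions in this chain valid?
The chain is correct (no errors).

Correct: Watt is Joule per second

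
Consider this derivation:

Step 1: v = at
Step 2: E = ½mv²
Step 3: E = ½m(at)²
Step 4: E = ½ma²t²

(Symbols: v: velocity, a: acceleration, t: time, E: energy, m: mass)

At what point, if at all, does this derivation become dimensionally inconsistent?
No step introduces an error — all steps are dimensionally consistent.

Step 1: v = at → LHS [L T^-1], RHS [L T^-1] ✓
Step 2: E = ½mv² → LHS [L^2 M T^-2], RHS [L^2 M T^-2] ✓
Step 3: E = ½m(at)² → LHS [L^2 M T^-2], RHS [L^2 M T^-2] ✓
Step 4: E = ½ma²t² → LHS [L^2 M T^-2], RHS [L^2 M T^-2] ✓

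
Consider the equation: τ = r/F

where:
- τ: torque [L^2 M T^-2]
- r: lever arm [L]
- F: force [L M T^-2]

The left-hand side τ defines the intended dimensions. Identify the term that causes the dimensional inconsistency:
The right-hand side term r/F

τ has dimensions [L^2 M T^-2], but r/F has dimensions [M^-1 T^2], so the term r/F is dimensionally wrong for τ.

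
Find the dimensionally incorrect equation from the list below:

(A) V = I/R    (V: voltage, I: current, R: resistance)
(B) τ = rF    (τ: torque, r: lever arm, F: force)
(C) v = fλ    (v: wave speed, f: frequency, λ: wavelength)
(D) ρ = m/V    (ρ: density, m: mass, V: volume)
(A) V = I/R

The equation (A) V = I/R is dimensionally incorrect.

LHS (V): [I^-1 L^2 M T^-3]
RHS (I/R): [I^3 L^-2 M^-1 T^3] ✗

The dimensions do not match. The other three equations balance.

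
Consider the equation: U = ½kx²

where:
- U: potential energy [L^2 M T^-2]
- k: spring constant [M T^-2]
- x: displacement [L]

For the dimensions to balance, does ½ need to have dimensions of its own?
No

U has dimensions [L^2 M T^-2] and kx² already has dimensions [L^2 M T^-2], so the equation balances without ½ contributing any dimensions. ½ is a pure (dimensionless) number; changing or removing it would not affect dimensional consistency.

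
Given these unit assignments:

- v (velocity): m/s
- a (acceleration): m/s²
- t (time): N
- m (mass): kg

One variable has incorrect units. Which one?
t

The variable t (time) should have units s, not N.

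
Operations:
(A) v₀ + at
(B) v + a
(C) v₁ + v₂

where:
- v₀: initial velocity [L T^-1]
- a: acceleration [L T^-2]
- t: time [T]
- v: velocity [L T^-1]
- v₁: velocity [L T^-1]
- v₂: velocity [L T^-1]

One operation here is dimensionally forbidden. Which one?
(B) v + a

(A) v₀ + at: v₀ [L T^-1] and at [L T^-1] — same dimensions ✓
(B) v + a: v [L T^-1] and a [L T^-2] — different dimensions cannot be added/subtracted ✗
(C) v₁ + v₂: v₁ [L T^-1] and v₂ [L T^-1] — same dimensions ✓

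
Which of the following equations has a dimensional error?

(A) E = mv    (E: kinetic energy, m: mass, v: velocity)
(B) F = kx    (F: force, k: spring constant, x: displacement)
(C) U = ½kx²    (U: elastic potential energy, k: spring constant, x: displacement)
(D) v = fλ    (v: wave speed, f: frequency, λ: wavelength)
(A) E = mv

The equation (A) E = mv is dimensionally incorrect.

LHS (E): [L^2 M T^-2]
RHS (mv): [L M T^-1] ✗

The dimensions do not match. The other three equations balance.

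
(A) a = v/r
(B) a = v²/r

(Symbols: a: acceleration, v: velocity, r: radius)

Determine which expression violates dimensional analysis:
(A)

(A) a = v/r: LHS [L T^-2], RHS [T^-1] ✗
(B) a = v²/r: LHS [L T^-2], RHS [L T^-2] ✓

Expression (A) a = v/r is dimensionally incorrect.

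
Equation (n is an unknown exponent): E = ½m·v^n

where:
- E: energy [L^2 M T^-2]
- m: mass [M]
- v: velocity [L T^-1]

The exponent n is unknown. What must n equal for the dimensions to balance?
n = 2

E has dimensions [L^2 M T^-2]; v has dimensions [L T^-1].
The rest of the RHS has dimensions [M], so v^n must supply [L^2 T^-2].
With n = 2: ½m·v^2 has dimensions [L^2 M T^-2], matching the LHS ✓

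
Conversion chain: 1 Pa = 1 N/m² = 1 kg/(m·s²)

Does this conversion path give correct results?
The chain is correct (no errors).

Correct: Pascal is Newton per square meter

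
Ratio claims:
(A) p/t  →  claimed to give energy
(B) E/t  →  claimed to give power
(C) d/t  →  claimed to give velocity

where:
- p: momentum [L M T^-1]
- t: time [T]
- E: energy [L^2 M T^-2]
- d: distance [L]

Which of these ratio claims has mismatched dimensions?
(A) p/t does not give energy

(A) p/t: [L M T^-2] ≠ energy [L^2 M T^-2] ✗
(B) E/t: [L^2 M T^-3] = power [L^2 M T^-3] ✓
(C) d/t: [L T^-1] = velocity [L T^-1] ✓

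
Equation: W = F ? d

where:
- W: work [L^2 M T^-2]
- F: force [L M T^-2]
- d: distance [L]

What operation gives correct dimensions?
multiplication (×): W = F × d

W [L^2 M T^-2]; F [L M T^-2]; d [L].
F × d → [L^2 M T^-2] ✓
F ÷ d → [M T^-2] ✗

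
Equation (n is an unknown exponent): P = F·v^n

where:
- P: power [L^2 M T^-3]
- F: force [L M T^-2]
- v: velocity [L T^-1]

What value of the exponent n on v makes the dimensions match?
n = 1

P has dimensions [L^2 M T^-3]; v has dimensions [L T^-1].
The rest of the RHS has dimensions [L M T^-2], so v^n must supply [L T^-1].
With n = 1: F·v^1 has dimensions [L^2 M T^-3], matching the LHS ✓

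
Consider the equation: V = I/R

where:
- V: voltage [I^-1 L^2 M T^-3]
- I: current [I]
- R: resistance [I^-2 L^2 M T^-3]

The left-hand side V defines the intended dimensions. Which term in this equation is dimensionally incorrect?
The right-hand side term I/R

V has dimensions [I^-1 L^2 M T^-3], but I/R has dimensions [I^3 L^-2 M^-1 T^3], so the term I/R is dimensionally wrong for V.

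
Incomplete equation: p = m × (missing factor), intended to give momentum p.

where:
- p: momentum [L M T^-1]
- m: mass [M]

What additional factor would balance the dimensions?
v (velocity), dimensions [L T^-1]

p has dimensions [L M T^-1] and m has dimensions [M].
The missing factor must have dimensions [L M T^-1] / [M] = [L T^-1], i.e. velocity (v).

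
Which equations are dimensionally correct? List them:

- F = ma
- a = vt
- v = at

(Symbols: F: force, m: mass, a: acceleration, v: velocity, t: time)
Dimensionally correct: F = ma, v = at
Dimensionally incorrect: a = vt
Ordered (correct first, then incorrect): F = ma, v = at, a = vt

- F = ma: LHS [L M T^-2], RHS [L M T^-2] → correct ✓
- a = vt: LHS [L T^-2], RHS [L] → incorrect ✗
- v = at: LHS [L T^-1], RHS [L T^-1] → correct ✓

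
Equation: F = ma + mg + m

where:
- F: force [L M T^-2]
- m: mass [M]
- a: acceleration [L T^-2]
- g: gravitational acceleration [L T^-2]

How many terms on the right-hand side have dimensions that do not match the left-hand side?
1

LHS F: [L M T^-2]
- ma: [L M T^-2] ✓
- mg: [L M T^-2] ✓
- m: [M] ✗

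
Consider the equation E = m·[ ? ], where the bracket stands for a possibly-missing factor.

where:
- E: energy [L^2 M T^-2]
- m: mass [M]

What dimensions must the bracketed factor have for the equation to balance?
[L^2 T^-2] — velocity squared (e.g. v²)

E has dimensions [L^2 M T^-2]; m has dimensions [M].
The bracketed factor must supply [L^2 M T^-2] / [M] = [L^2 T^-2].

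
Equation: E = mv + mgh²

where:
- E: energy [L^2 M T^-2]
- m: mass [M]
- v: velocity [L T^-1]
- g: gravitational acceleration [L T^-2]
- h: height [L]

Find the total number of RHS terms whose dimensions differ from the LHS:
2

LHS E: [L^2 M T^-2]
- mv: [L M T^-1] ✗
- mgh²: [L^3 M T^-2] ✗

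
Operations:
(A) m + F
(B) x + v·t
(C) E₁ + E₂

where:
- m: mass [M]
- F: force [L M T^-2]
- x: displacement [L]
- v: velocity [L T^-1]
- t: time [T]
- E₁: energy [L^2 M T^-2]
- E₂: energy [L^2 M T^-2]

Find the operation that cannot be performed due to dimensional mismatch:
(A) m + F

(A) m + F: m [M] and F [L M T^-2] — different dimensions cannot be added/subtracted ✗
(B) x + v·t: x [L] and v·t [L] — same dimensions ✓
(C) E₁ + E₂: E₁ [L^2 M T^-2] and E₂ [L^2 M T^-2] — same dimensions ✓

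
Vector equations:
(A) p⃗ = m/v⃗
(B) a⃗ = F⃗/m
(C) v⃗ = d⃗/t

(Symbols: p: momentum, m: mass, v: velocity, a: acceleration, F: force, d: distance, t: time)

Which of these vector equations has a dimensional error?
(A) p⃗ = m/v⃗

(A) p⃗ = m/v⃗: LHS [L M T^-1], RHS [L^-1 M T] ✗ — momentum is mass times velocity; should be mv⃗ (and division by a vector is undefined)
(B) a⃗ = F⃗/m: LHS [L T^-2], RHS [L T^-2] ✓ — force (vector) divided by mass (scalar)
(C) v⃗ = d⃗/t: LHS [L T^-1], RHS [L T^-1] ✓ — displacement (vector) divided by time (scalar)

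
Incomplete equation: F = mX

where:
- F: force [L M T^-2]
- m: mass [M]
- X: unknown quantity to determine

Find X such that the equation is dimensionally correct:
X = a (acceleration), dimensions [L T^-2]

F has dimensions [L M T^-2]; the rest of the RHS (m) has dimensions [M].
So X must have dimensions [L T^-2] — X = a (acceleration).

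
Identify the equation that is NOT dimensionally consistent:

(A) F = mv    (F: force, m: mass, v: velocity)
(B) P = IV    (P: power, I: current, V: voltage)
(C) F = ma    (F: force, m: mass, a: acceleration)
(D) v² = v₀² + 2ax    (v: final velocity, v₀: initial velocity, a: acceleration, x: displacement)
(A) F = mv

The equation (A) F = mv is dimensionally incorrect.

LHS (F): [L M T^-2]
RHS (mv): [L M T^-1] ✗

The dimensions do not match. The other three equations balance.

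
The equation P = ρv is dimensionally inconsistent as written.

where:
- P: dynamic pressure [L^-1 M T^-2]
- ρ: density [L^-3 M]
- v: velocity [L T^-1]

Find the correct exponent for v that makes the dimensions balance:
The exponent of v should be 2: P = ρv^2

The LHS P has dimensions [L^-1 M T^-2]; v has dimensions [L T^-1].
As written, the RHS ρv (exponent 1 on v) has dimensions [L^-2 M T^-1], which does not match.
With exponent 2, the RHS ρv^2 has dimensions [L^-1 M T^-2], matching the LHS.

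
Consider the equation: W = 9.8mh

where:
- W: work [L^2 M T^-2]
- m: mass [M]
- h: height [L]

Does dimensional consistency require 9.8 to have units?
Yes

W has dimensions [L^2 M T^-2], while mh alone has dimensions [L M]. For the equation to balance, the factor 9.8 must carry dimensions [L T^-2] — it is a dimensional constant (a numerical value of a physical quantity with its units suppressed), not a pure number.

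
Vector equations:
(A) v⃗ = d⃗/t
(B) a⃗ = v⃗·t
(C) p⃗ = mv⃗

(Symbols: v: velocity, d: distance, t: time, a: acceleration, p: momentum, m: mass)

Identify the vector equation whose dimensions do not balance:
(B) a⃗ = v⃗·t

(A) v⃗ = d⃗/t: LHS [L T^-1], RHS [L T^-1] ✓ — displacement (vector) divided by time (scalar)
(B) a⃗ = v⃗·t: LHS [L T^-2], RHS [L] ✗ — acceleration is velocity per time; should be v⃗/t
(C) p⃗ = mv⃗: LHS [L M T^-1], RHS [L M T^-1] ✓ — mass (scalar) times velocity (vector)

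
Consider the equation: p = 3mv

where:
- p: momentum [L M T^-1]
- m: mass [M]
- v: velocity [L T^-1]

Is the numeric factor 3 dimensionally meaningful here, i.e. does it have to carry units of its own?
No

p has dimensions [L M T^-1] and mv already has dimensions [L M T^-1], so the equation balances without 3 contributing any dimensions. 3 is a pure (dimensionless) number; changing or removing it would not affect dimensional consistency.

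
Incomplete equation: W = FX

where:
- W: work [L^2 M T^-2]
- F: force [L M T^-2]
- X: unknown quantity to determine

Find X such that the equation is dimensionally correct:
X = d (distance), dimensions [L]

W has dimensions [L^2 M T^-2]; the rest of the RHS (F) has dimensions [L M T^-2].
So X must have dimensions [L] — X = d (distance).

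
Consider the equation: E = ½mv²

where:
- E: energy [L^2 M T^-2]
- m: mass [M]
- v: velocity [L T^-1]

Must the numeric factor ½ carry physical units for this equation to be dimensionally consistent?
No

E has dimensions [L^2 M T^-2] and mv² already has dimensions [L^2 M T^-2], so the equation balances without ½ contributing any dimensions. ½ is a pure (dimensionless) number; changing or removing it would not affect dimensional consistency.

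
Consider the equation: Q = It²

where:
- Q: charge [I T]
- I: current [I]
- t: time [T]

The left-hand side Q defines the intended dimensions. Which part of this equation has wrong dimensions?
The right-hand side term It²

Q has dimensions [I T], but It² has dimensions [I T^2], so the term It² is dimensionally wrong for Q.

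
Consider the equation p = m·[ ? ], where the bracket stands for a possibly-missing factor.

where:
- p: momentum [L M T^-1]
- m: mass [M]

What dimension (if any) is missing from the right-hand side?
[L T^-1] — velocity (e.g. v)

p has dimensions [L M T^-1]; m has dimensions [M].
The bracketed factor must supply [L M T^-1] / [M] = [L T^-1].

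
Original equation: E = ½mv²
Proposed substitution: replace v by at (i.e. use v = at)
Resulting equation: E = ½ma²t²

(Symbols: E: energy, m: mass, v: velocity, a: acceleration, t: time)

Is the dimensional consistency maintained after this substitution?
Yes

[v] = [L T^-1] and [at] = [L T^-1]. These match, so the substitution replaces a quantity by one of the same dimensions and the result E = ½ma²t² has LHS [L^2 M T^-2] vs RHS [L^2 M T^-2] — still consistent.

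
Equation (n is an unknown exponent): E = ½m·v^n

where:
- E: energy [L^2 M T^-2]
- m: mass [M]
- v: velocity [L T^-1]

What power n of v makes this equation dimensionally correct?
n = 2

E has dimensions [L^2 M T^-2]; v has dimensions [L T^-1].
The rest of the RHS has dimensions [M], so v^n must supply [L^2 T^-2].
With n = 2: ½m·v^2 has dimensions [L^2 M T^-2], matching the LHS ✓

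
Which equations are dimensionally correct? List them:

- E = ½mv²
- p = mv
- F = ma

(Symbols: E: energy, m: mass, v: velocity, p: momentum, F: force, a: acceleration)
Dimensionally correct: E = ½mv², p = mv, F = ma
Dimensionally incorrect: none
Ordered (correct first, then incorrect): E = ½mv², p = mv, F = ma

- E = ½mv²: LHS [L^2 M T^-2], RHS [L^2 M T^-2] → correct ✓
- p = mv: LHS [L M T^-1], RHS [L M T^-1] → correct ✓
- F = ma: LHS [L M T^-2], RHS [L M T^-2] → correct ✓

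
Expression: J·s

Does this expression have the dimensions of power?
No

The expression J·s has dimensions [L^2 M T^-1], but power has dimensions [L^2 M T^-3].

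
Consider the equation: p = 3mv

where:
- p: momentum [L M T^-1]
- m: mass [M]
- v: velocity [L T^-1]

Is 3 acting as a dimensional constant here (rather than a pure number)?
No

p has dimensions [L M T^-1] and mv already has dimensions [L M T^-1], so the equation balances without 3 contributing any dimensions. 3 is a pure (dimensionless) number; changing or removing it would not affect dimensional consistency.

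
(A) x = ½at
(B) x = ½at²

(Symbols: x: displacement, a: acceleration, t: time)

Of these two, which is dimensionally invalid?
(A)

(A) x = ½at: LHS [L], RHS [L T^-1] ✗
(B) x = ½at²: LHS [L], RHS [L] ✓

Expression (A) x = ½at is dimensionally incorrect.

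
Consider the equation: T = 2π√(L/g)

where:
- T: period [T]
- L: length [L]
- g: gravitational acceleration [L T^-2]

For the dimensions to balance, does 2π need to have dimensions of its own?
No

T has dimensions [T] and √(L/g) already has dimensions [T], so the equation balances without 2π contributing any dimensions. 2π is a pure (dimensionless) number; changing or removing it would not affect dimensional consistency.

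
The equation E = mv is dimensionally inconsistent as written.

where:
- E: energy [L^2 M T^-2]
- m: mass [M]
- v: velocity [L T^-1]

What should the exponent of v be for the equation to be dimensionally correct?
The exponent of v should be 2: E = mv^2

The LHS E has dimensions [L^2 M T^-2]; v has dimensions [L T^-1].
As written, the RHS mv (exponent 1 on v) has dimensions [L M T^-1], which does not match.
With exponent 2, the RHS mv^2 has dimensions [L^2 M T^-2], matching the LHS.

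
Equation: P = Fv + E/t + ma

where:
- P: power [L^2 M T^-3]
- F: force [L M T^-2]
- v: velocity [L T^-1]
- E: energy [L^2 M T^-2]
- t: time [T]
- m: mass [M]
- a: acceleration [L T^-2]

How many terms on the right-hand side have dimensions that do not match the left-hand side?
1

LHS P: [L^2 M T^-3]
- Fv: [L^2 M T^-3] ✓
- E/t: [L^2 M T^-3] ✓
- ma: [L M T^-2] ✗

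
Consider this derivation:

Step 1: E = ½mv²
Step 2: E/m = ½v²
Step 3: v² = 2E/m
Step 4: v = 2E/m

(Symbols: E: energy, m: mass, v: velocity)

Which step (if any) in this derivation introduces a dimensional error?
Step 4

Step 1: E = ½mv² → LHS [L^2 M T^-2], RHS [L^2 M T^-2] ✓
Step 2: E/m = ½v² → LHS [L^2 T^-2], RHS [L^2 T^-2] ✓
Step 3: v² = 2E/m → LHS [L^2 T^-2], RHS [L^2 T^-2] ✓
Step 4: v = 2E/m → LHS [L T^-1], RHS [L^2 T^-2] ✗

The first dimensional inconsistency appears in step 4: v = 2E/m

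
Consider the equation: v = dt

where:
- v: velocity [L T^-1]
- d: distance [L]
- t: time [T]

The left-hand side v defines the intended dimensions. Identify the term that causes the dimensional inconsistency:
The right-hand side term dt

v has dimensions [L T^-1], but dt has dimensions [L T], so the term dt is dimensionally wrong for v.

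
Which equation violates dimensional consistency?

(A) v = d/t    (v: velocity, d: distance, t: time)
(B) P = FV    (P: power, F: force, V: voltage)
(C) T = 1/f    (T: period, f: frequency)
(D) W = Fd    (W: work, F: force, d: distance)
(B) P = FV

The equation (B) P = FV is dimensionally incorrect.

LHS (P): [L^2 M T^-3]
RHS (FV): [I^-1 L^3 M^2 T^-5] ✗

The dimensions do not match. The other three equations balance.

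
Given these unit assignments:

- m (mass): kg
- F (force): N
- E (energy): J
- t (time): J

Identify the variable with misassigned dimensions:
t

The variable t (time) should have units s, not J.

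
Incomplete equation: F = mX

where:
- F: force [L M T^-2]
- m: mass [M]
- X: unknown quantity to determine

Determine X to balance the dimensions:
X = a (acceleration), dimensions [L T^-2]

F has dimensions [L M T^-2]; the rest of the RHS (m) has dimensions [M].
So X must have dimensions [L T^-2] — X = a (acceleration).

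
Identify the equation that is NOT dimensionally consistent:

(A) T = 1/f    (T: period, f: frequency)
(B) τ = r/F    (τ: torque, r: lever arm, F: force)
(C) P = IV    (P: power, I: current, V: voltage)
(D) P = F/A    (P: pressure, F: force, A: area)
(B) τ = r/F

The equation (B) τ = r/F is dimensionally incorrect.

LHS (τ): [L^2 M T^-2]
RHS (r/F): [M^-1 T^2] ✗

The dimensions do not match. The other three equations balance.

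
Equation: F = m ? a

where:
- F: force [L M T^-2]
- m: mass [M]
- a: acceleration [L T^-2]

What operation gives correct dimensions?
multiplication (×): F = m × a

F [L M T^-2]; m [M]; a [L T^-2].
m × a → [L M T^-2] ✓
m ÷ a → [L^-1 M T^2] ✗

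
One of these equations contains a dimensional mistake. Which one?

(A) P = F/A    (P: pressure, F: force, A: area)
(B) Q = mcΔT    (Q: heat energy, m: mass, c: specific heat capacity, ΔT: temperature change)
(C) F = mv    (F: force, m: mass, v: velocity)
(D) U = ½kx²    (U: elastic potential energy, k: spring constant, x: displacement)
(C) F = mv

The equation (C) F = mv is dimensionally incorrect.

LHS (F): [L M T^-2]
RHS (mv): [L M T^-1] ✗

The dimensions do not match. The other three equations balance.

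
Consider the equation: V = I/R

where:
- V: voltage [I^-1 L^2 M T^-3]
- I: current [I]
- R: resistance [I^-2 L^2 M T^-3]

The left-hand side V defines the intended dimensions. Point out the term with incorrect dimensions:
The right-hand side term I/R

V has dimensions [I^-1 L^2 M T^-3], but I/R has dimensions [I^3 L^-2 M^-1 T^3], so the term I/R is dimensionally wrong for V.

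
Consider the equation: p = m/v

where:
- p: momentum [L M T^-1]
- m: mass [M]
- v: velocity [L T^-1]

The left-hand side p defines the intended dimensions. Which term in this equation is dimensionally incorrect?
The right-hand side term m/v

p has dimensions [L M T^-1], but m/v has dimensions [L^-1 M T], so the term m/v is dimensionally wrong for p.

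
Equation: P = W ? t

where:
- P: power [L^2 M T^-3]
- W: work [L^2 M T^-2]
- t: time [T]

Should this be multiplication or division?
division (÷): P = W ÷ t

P [L^2 M T^-3]; W [L^2 M T^-2]; t [T].
W × t → [L^2 M T^-1] ✗
W ÷ t → [L^2 M T^-3] ✓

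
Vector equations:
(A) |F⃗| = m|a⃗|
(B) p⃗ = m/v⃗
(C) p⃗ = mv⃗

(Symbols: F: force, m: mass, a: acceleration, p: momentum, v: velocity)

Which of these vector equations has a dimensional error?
(B) p⃗ = m/v⃗

(A) |F⃗| = m|a⃗|: LHS [L M T^-2], RHS [L M T^-2] ✓ — magnitudes of vectors are scalars
(B) p⃗ = m/v⃗: LHS [L M T^-1], RHS [L^-1 M T] ✗ — momentum is mass times velocity; should be mv⃗ (and division by a vector is undefined)
(C) p⃗ = mv⃗: LHS [L M T^-1], RHS [L M T^-1] ✓ — mass (scalar) times velocity (vector)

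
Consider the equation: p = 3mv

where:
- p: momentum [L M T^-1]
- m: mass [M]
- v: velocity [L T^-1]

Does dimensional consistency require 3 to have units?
No

p has dimensions [L M T^-1] and mv already has dimensions [L M T^-1], so the equation balances without 3 contributing any dimensions. 3 is a pure (dimensionless) number; changing or removing it would not affect dimensional consistency.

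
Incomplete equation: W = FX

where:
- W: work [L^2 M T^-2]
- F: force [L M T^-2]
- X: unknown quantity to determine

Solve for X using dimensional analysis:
X = d (distance), dimensions [L]

W has dimensions [L^2 M T^-2]; the rest of the RHS (F) has dimensions [L M T^-2].
So X must have dimensions [L] — X = d (distance).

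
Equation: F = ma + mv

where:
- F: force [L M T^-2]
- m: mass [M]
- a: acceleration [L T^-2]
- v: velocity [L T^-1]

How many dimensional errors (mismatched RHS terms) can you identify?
1

LHS F: [L M T^-2]
- ma: [L M T^-2] ✓
- mv: [L M T^-1] ✗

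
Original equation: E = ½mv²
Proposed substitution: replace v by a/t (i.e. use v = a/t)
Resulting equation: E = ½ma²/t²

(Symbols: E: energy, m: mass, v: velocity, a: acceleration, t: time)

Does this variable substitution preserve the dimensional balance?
No

[v] = [L T^-1] and [a/t] = [L T^-3]. These differ, so the substitution replaces a quantity by one of different dimensions and the result E = ½ma²/t² has LHS [L^2 M T^-2] vs RHS [L^2 M T^-6] — inconsistent.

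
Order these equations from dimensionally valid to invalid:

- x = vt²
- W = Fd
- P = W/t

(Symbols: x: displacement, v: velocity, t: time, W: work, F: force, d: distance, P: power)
Dimensionally correct: W = Fd, P = W/t
Dimensionally incorrect: x = vt²
Ordered (correct first, then incorrect): W = Fd, P = W/t, x = vt²

- x = vt²: LHS [L], RHS [L T] → incorrect ✗
- W = Fd: LHS [L^2 M T^-2], RHS [L^2 M T^-2] → correct ✓
- P = W/t: LHS [L^2 M T^-3], RHS [L^2 M T^-3] → correct ✓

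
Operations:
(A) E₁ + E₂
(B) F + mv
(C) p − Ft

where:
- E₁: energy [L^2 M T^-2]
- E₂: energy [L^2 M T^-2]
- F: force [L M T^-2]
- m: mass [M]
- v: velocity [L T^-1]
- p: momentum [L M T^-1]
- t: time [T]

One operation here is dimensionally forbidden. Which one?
(B) F + mv

(A) E₁ + E₂: E₁ [L^2 M T^-2] and E₂ [L^2 M T^-2] — same dimensions ✓
(B) F + mv: F [L M T^-2] and mv [L M T^-1] — different dimensions cannot be added/subtracted ✗
(C) p − Ft: p [L M T^-1] and Ft [L M T^-1] — same dimensions ✓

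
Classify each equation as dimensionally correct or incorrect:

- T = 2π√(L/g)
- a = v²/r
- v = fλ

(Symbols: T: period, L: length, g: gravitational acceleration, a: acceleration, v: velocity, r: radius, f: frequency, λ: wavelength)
Dimensionally correct: T = 2π√(L/g), a = v²/r, v = fλ
Dimensionally incorrect: none
Ordered (correct first, then incorrect): T = 2π√(L/g), a = v²/r, v = fλ

- T = 2π√(L/g): LHS [T], RHS [T] → correct ✓
- a = v²/r: LHS [L T^-2], RHS [L T^-2] → correct ✓
- v = fλ: LHS [L T^-1], RHS [L T^-1] → correct ✓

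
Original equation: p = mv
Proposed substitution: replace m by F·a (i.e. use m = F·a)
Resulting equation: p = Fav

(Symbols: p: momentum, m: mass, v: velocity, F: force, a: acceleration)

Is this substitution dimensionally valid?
No

[m] = [M] and [F·a] = [L^2 M T^-4]. These differ, so the substitution replaces a quantity by one of different dimensions and the result p = Fav has LHS [L M T^-1] vs RHS [L^3 M T^-5] — inconsistent.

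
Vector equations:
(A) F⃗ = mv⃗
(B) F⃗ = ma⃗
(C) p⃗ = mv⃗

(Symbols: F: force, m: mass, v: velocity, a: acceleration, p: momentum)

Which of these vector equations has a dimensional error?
(A) F⃗ = mv⃗

(A) F⃗ = mv⃗: LHS [L M T^-2], RHS [L M T^-1] ✗ — mass times velocity is momentum, not force; should be ma⃗
(B) F⃗ = ma⃗: LHS [L M T^-2], RHS [L M T^-2] ✓ — Force and acceleration are vectors, mass is a scalar
(C) p⃗ = mv⃗: LHS [L M T^-1], RHS [L M T^-1] ✓ — mass (scalar) times velocity (vector)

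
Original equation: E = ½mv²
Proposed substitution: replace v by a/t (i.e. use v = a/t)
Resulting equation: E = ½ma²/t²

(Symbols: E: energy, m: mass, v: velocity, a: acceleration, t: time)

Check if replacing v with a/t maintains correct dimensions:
No

[v] = [L T^-1] and [a/t] = [L T^-3]. These differ, so the substitution replaces a quantity by one of different dimensions and the result E = ½ma²/t² has LHS [L^2 M T^-2] vs RHS [L^2 M T^-6] — inconsistent.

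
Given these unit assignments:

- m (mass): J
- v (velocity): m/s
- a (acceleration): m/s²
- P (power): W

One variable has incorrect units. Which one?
m

The variable m (mass) should have units kg, not J.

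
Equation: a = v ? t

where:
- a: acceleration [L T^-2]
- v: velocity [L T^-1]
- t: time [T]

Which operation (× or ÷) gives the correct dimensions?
division (÷): a = v ÷ t

a [L T^-2]; v [L T^-1]; t [T].
v × t → [L] ✗
v ÷ t → [L T^-2] ✓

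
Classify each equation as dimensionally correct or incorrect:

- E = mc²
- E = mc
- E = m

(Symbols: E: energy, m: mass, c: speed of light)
Dimensionally correct: E = mc²
Dimensionally incorrect: E = mc, E = m
Ordered (correct first, then incorrect): E = mc², E = mc, E = m

- E = mc²: LHS [L^2 M T^-2], RHS [L^2 M T^-2] → correct ✓
- E = mc: LHS [L^2 M T^-2], RHS [L M T^-1] → incorrect ✗
- E = m: LHS [L^2 M T^-2], RHS [M] → incorrect ✗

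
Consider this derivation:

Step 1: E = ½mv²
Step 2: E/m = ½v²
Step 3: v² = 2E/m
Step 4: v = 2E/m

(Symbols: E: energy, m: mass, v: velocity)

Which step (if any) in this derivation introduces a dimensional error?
Step 4

Step 1: E = ½mv² → LHS [L^2 M T^-2], RHS [L^2 M T^-2] ✓
Step 2: E/m = ½v² → LHS [L^2 T^-2], RHS [L^2 T^-2] ✓
Step 3: v² = 2E/m → LHS [L^2 T^-2], RHS [L^2 T^-2] ✓
Step 4: v = 2E/m → LHS [L T^-1], RHS [L^2 T^-2] ✗

The first dimensional inconsistency appears in step 4: v = 2E/m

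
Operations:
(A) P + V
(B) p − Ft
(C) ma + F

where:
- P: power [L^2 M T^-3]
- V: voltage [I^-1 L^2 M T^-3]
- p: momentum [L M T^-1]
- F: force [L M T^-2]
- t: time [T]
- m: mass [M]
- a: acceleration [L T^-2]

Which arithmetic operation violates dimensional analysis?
(A) P + V

(A) P + V: P [L^2 M T^-3] and V [I^-1 L^2 M T^-3] — different dimensions cannot be added/subtracted ✗
(B) p − Ft: p [L M T^-1] and Ft [L M T^-1] — same dimensions ✓
(C) ma + F: ma [L M T^-2] and F [L M T^-2] — same dimensions ✓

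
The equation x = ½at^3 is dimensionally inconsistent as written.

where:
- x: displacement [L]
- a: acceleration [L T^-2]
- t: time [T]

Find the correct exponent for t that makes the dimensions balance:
The exponent of t should be 2: x = ½at^2

The LHS x has dimensions [L]; t has dimensions [T].
As written, the RHS ½at^3 (exponent 3 on t) has dimensions [L T], which does not match.
With exponent 2, the RHS ½at^2 has dimensions [L], matching the LHS.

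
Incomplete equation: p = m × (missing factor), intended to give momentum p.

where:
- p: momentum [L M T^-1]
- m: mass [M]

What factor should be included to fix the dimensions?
v (velocity), dimensions [L T^-1]

p has dimensions [L M T^-1] and m has dimensions [M].
The missing factor must have dimensions [L M T^-1] / [M] = [L T^-1], i.e. velocity (v).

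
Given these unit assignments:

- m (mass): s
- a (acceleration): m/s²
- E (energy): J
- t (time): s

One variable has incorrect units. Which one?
m

The variable m (mass) should have units kg, not s.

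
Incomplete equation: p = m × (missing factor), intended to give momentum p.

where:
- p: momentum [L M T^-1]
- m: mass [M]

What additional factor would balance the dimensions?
v (velocity), dimensions [L T^-1]

p has dimensions [L M T^-1] and m has dimensions [M].
The missing factor must have dimensions [L M T^-1] / [M] = [L T^-1], i.e. velocity (v).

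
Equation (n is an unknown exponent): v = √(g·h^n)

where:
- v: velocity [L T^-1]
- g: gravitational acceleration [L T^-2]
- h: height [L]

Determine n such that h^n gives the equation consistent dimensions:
n = 1

v has dimensions [L T^-1]; h has dimensions [L].
With n = 1: √(g·h^1) has dimensions [L T^-1], matching the LHS ✓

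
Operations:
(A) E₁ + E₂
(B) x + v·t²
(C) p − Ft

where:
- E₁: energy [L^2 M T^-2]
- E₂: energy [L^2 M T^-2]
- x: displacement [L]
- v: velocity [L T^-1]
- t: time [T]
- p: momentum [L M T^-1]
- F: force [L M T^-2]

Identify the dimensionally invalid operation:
(B) x + v·t²

(A) E₁ + E₂: E₁ [L^2 M T^-2] and E₂ [L^2 M T^-2] — same dimensions ✓
(B) x + v·t²: x [L] and v·t² [L T] — different dimensions cannot be added/subtracted ✗
(C) p − Ft: p [L M T^-1] and Ft [L M T^-1] — same dimensions ✓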